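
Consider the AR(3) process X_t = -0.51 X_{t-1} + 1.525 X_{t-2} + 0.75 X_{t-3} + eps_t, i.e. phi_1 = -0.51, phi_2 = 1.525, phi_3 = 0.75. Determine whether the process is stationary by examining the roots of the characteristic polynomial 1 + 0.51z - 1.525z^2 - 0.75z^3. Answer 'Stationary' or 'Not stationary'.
\text{Not stationary}

The AR(p) characteristic polynomial is P(z) = 1 + 0.51z - 1.525z^2 - 0.75z^3.
Stationarity requires all roots to lie outside the unit circle, i.e. |z| > 1 for every root.
Degree 3: look for a simple real root z0 first, then factor out (1 - z/z0) and solve the remaining quadratic.
Testing z0 = -0.8: P(-0.8) = 1 + (0.51)(-0.8) + (-1.525)(-0.8)^2 + (-0.75)(-0.8)^3
  = 1 + (-0.408) + (-0.976) + (0.384) = 0.  So z_0 = -0.8 is a root, |z_0| = 0.8.
Divide out the factor (1 + 1.25 z) = (1 - z/z0) (since 1/z0 = -1.25):
  P(z) = (1 + 1.25 z)(1 + (-0.74) z + (-0.6) z^2)
  [check: z-coef -0.74 - (-1.25) = 0.51; z^2-coef -0.6 - (-1.25)(-0.74) = -1.525; z^3-coef -(-1.25)(-0.6) = -0.75.]
Remaining roots from the quadratic factor 1 + (-0.74) z + (-0.6) z^2:
  Set 1 + (-0.74) z + (-0.6) z^2 = 0, i.e. a z^2 + b z + c = 0 with a = -0.6, b = -0.74, c = 1.
  Discriminant D = b^2 - 4ac = (-0.74)^2 - 4*(-0.6)*1 = 0.5476 - (-2.4) = 2.9476.
  D >= 0, so the roots are real: z = (-b +/- sqrt(D)) / (2a) = (0.74 +/- 1.716858) / (-1.2).
    z_1 = (0.74 + 1.716858) / (-1.2) = -2.0474,   |z_1| = 2.0474.
    z_2 = (0.74 - 1.716858) / (-1.2) = 0.814,   |z_2| = 0.814.
Moduli of all roots: 0.8000, 2.0474, 0.8140.
All moduli strictly greater than 1? No.
Verdict: Not stationary.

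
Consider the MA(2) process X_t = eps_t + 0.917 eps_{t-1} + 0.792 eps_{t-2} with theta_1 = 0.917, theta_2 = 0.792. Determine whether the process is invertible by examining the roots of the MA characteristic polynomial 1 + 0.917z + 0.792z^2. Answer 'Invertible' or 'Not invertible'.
\text{Invertible}

The MA(q) characteristic polynomial is P(z) = 1 + 0.917z + 0.792z^2.
Invertibility requires all roots to lie outside the unit circle, i.e. |z| > 1 for every root.
Set 1 + (0.917) z + (0.792) z^2 = 0, i.e. a z^2 + b z + c = 0 with a = 0.792, b = 0.917, c = 1.
Discriminant D = b^2 - 4ac = (0.917)^2 - 4*(0.792)*1 = 0.840889 - (3.168) = -2.327111.
D < 0, so the roots are the complex-conjugate pair z = (-b +/- i sqrt(-D)) / (2a) = -0.5789 +/- 0.9631i.
For a conjugate pair |z|^2 = z * conj(z) = (product of roots) = c/a = 1/(0.792) = 1.262626, so |z| = sqrt(1.262626) = 1.1237 for both roots.
Moduli of all roots: 1.1237, 1.1237.
All moduli strictly greater than 1? Yes.
Verdict: Invertible.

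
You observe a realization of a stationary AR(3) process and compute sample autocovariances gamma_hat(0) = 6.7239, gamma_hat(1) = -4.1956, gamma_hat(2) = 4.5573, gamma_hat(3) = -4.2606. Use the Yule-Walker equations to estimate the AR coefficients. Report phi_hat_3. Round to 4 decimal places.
\hat\phi_{3} = -0.2440

The Yule-Walker equations for an AR(p) process read, in matrix form,
  Gamma_p phi = r_p,   with   (Gamma_p)_{ij} = gamma(|i - j|),
                       (r_p)_i = gamma(i),   i,j = 1..p.
Substitute the sample gammas (Toeplitz matrix and right-hand side of size 3):
  Gamma_p = [[6.7239, -4.1956, 4.5573], [-4.1956, 6.7239, -4.1956], [4.5573, -4.1956, 6.7239]]
  r_p     = [-4.1956, 4.5573, -4.2606]
Written out (R1..R3):
  (R1) 6.7239 phi_1 - 4.1956 phi_2 + 4.5573 phi_3 = -4.1956
  (R2) -4.1956 phi_1 + 6.7239 phi_2 - 4.1956 phi_3 = 4.5573
  (R3) 4.5573 phi_1 - 4.1956 phi_2 + 6.7239 phi_3 = -4.2606
Gaussian elimination:
  R2 <- R2 - (-4.1956/6.7239) R1 = R2 - (-0.623983) R1:  4.105916 phi_2 - 1.351922 phi_3 = 1.939316
  R3 <- R3 - (4.5573/6.7239) R1 = R3 - (0.677776) R1:  -1.351922 phi_2 + 3.63507 phi_3 = -1.416922
  R3 <- R3 - (-1.351922/4.105916) R2 = R3 - (-0.329262) R2:  3.189934 phi_3 = -0.778379
Back-substitution:
  phi_hat_3 = -0.778379 / 3.189934 = -0.244011
  phi_hat_2 = (1.939316 - (-1.351922)(-0.244011)) / 4.105916 = 0.391979
  phi_hat_1 = (-4.1956 - (-4.1956)(0.391979) - (4.5573)(-0.244011)) / 6.7239 = -0.21401
So phi_hat = [-0.2140, 0.3920, -0.2440].
Therefore phi_hat_3 = -0.2440.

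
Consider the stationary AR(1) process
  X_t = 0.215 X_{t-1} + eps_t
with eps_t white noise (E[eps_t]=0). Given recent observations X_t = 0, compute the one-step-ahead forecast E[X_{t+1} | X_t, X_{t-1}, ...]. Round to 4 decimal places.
E[X_{t+1} \mid \mathcal F_t] = 0.0000

For an AR(p) model X_t = c + sum_i phi_i X_{t-i} + eps_t, the
one-step-ahead conditional mean is
  E[X_{t+1} | X_t, ...] = c + sum_i phi_i X_{t+1-i}.
Substitute known values:
  E[X_{t+1} | ...] = (0.215) * (0)
                   = 0.0000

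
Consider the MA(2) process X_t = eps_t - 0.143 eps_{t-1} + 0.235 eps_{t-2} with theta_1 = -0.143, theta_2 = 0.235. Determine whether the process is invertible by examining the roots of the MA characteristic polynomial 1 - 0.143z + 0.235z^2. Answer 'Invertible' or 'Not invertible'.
\text{Invertible}

The MA(q) characteristic polynomial is P(z) = 1 - 0.143z + 0.235z^2.
Invertibility requires all roots to lie outside the unit circle, i.e. |z| > 1 for every root.
Set 1 + (-0.143) z + (0.235) z^2 = 0, i.e. a z^2 + b z + c = 0 with a = 0.235, b = -0.143, c = 1.
Discriminant D = b^2 - 4ac = (-0.143)^2 - 4*(0.235)*1 = 0.020449 - (0.94) = -0.919551.
D < 0, so the roots are the complex-conjugate pair z = (-b +/- i sqrt(-D)) / (2a) = 0.3043 +/- 2.0403i.
For a conjugate pair |z|^2 = z * conj(z) = (product of roots) = c/a = 1/(0.235) = 4.255319, so |z| = sqrt(4.255319) = 2.0628 for both roots.
Moduli of all roots: 2.0628, 2.0628.
All moduli strictly greater than 1? Yes.
Verdict: Invertible.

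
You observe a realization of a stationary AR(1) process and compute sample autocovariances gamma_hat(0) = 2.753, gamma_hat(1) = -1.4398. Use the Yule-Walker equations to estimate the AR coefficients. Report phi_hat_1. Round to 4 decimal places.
\hat\phi_{1} = -0.5230

The Yule-Walker equations for an AR(p) process read, in matrix form,
  Gamma_p phi = r_p,   with   (Gamma_p)_{ij} = gamma(|i - j|),
                       (r_p)_i = gamma(i),   i,j = 1..p.
Substitute the sample gammas (Toeplitz matrix and right-hand side of size 1):
  Gamma_p = [[2.753]]
  r_p     = [-1.4398]
With p = 1 this is the single equation gamma(0) phi_1 = gamma(1):
  phi_hat_1 = gamma(1) / gamma(0) = -1.4398 / 2.753 = -0.5230.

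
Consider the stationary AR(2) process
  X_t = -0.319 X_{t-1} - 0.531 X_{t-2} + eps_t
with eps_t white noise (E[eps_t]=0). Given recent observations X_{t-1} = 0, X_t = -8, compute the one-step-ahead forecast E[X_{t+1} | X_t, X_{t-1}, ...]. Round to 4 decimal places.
E[X_{t+1} \mid \mathcal F_t] = 2.5520

For an AR(p) model X_t = c + sum_i phi_i X_{t-i} + eps_t, the
one-step-ahead conditional mean is
  E[X_{t+1} | X_t, ...] = c + sum_i phi_i X_{t+1-i}.
Substitute known values:
  E[X_{t+1} | ...] = (-0.319) * (-8) + (-0.531) * (0)
                   = 2.5520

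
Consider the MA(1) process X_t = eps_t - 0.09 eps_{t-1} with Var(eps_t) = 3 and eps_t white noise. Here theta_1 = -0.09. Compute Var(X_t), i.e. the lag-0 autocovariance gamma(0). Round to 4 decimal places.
\gamma(0) = 3.0243

For an MA(q) process X_t = eps_t + sum_i theta_i eps_{t-i} with
Var(eps_t) = sigma^2, the variance is
  gamma(0) = sigma^2 * (1 + sum_i theta_i^2).
  sum_i theta_i^2 = (-0.09)^2 = 0.0081.
  gamma(0) = 3 * (1 + 0.0081) = 3 * 1.0081 = 3.0243.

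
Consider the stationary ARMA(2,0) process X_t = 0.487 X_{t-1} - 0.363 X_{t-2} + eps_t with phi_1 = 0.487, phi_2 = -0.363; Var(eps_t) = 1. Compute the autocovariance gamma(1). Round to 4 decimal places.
\gamma(1) = 0.4718

Multiply the model equation by X_{t-k} and take expectations. With theta_0 = psi_0 = 1 and psi_j the MA(infinity) weights, this gives
  gamma(k) - sum_i phi_i gamma(k-i) = c_k,
  c_k = sigma^2 * sum_{j=k..q} theta_j psi_{j-k}   (c_k = 0 for k > q),
using gamma(-m) = gamma(m).
Pure AR (q = 0): c_0 = sigma^2 = 1, c_k = 0 for k >= 1.
Equations for k = 0, 1, 2 (AR order 2, c_2 = 0):
  (E0) gamma(0) = phi_1 gamma(1) + phi_2 gamma(2) + c_0
  (E1) gamma(1) = phi_1 gamma(0) + phi_2 gamma(1) + c_1
  (E2) gamma(2) = phi_1 gamma(1) + phi_2 gamma(0)
From (E1): gamma(1) = A gamma(0) + B with
  A = phi_1 / (1 - phi_2) = 0.487 / 1.363 = 0.3573,   B = c_1 / (1 - phi_2) = 0 / 1.363 = 0.
Insert (E2) into (E0): gamma(0) (1 - phi_2^2) = phi_1 (1 + phi_2) gamma(1) + c_0.
  phi_1 (1 + phi_2) = (0.487)(0.637) = 0.310219,   1 - phi_2^2 = 0.868231.
Replace gamma(1) by A gamma(0) + B and collect gamma(0):
  gamma(0) [0.868231 - (0.310219)(0.3573)] = c_0 = 1
  gamma(0) * 0.75739 = 1
  gamma(0) = 1 / 0.75739 = 1.320324.
  gamma(1) = A gamma(0) = (0.3573)(1.320324) = 0.471752.
Therefore gamma(1) = 0.4718 (to 4 decimal places).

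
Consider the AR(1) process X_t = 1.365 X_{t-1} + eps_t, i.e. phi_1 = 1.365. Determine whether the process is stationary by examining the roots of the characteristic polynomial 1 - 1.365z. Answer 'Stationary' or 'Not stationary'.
\text{Not stationary}

The AR(p) characteristic polynomial is P(z) = 1 - 1.365z.
Stationarity requires all roots to lie outside the unit circle, i.e. |z| > 1 for every root.
This is linear in z: 1 + (-1.365) z = 0  =>  z = -1/(-1.365) = 0.732601,  |z| = 0.732601.
Moduli of all roots: 0.7326.
All moduli strictly greater than 1? No.
Verdict: Not stationary.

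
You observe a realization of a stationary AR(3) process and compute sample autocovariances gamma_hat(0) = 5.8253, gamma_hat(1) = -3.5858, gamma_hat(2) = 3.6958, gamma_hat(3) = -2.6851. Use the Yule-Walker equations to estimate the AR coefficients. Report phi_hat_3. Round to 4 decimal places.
\hat\phi_{3} = 0.0430

The Yule-Walker equations for an AR(p) process read, in matrix form,
  Gamma_p phi = r_p,   with   (Gamma_p)_{ij} = gamma(|i - j|),
                       (r_p)_i = gamma(i),   i,j = 1..p.
Substitute the sample gammas (Toeplitz matrix and right-hand side of size 3):
  Gamma_p = [[5.8253, -3.5858, 3.6958], [-3.5858, 5.8253, -3.5858], [3.6958, -3.5858, 5.8253]]
  r_p     = [-3.5858, 3.6958, -2.6851]
Written out (R1..R3):
  (R1) 5.8253 phi_1 - 3.5858 phi_2 + 3.6958 phi_3 = -3.5858
  (R2) -3.5858 phi_1 + 5.8253 phi_2 - 3.5858 phi_3 = 3.6958
  (R3) 3.6958 phi_1 - 3.5858 phi_2 + 5.8253 phi_3 = -2.6851
Gaussian elimination:
  R2 <- R2 - (-3.5858/5.8253) R1 = R2 - (-0.615556) R1:  3.618038 phi_2 - 1.310827 phi_3 = 1.488538
  R3 <- R3 - (3.6958/5.8253) R1 = R3 - (0.634439) R1:  -1.310827 phi_2 + 3.480539 phi_3 = -0.410127
  R3 <- R3 - (-1.310827/3.618038) R2 = R3 - (-0.362303) R2:  3.005622 phi_3 = 0.129175
Back-substitution:
  phi_hat_3 = 0.129175 / 3.005622 = 0.042978
  phi_hat_2 = (1.488538 - (-1.310827)(0.042978)) / 3.618038 = 0.426992
  phi_hat_1 = (-3.5858 - (-3.5858)(0.426992) - (3.6958)(0.042978)) / 5.8253 = -0.379985
So phi_hat = [-0.3800, 0.4270, 0.0430].
Therefore phi_hat_3 = 0.0430.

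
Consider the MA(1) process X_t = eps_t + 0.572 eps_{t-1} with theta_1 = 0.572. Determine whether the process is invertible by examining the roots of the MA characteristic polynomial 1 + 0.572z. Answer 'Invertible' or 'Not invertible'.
\text{Invertible}

The MA(q) characteristic polynomial is P(z) = 1 + 0.572z.
Invertibility requires all roots to lie outside the unit circle, i.e. |z| > 1 for every root.
This is linear in z: 1 + (0.572) z = 0  =>  z = -1/(0.572) = -1.748252,  |z| = 1.748252.
Moduli of all roots: 1.7483.
All moduli strictly greater than 1? Yes.
Verdict: Invertible.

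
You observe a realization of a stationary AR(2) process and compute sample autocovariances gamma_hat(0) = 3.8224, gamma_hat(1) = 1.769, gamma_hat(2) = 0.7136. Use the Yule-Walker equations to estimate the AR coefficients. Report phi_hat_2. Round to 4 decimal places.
\hat\phi_{2} = -0.0350

The Yule-Walker equations for an AR(p) process read, in matrix form,
  Gamma_p phi = r_p,   with   (Gamma_p)_{ij} = gamma(|i - j|),
                       (r_p)_i = gamma(i),   i,j = 1..p.
Substitute the sample gammas (Toeplitz matrix and right-hand side of size 2):
  Gamma_p = [[3.8224, 1.769], [1.769, 3.8224]]
  r_p     = [1.769, 0.7136]
Written out:
  3.8224 phi_1 + 1.769 phi_2 = 1.769
  1.769 phi_1 + 3.8224 phi_2 = 0.7136
Solve by Cramer's rule:
  det = gamma(0)^2 - gamma(1)^2 = (3.8224)^2 - (1.769)^2 = 14.61074176 - 3.129361 = 11.48138076
  phi_hat_1 = [gamma(1) gamma(0) - gamma(1) gamma(2)] / det = [(1.769)(3.8224) - (1.769)(0.7136)] / 11.48138076 = 5.4994672 / 11.48138076 = 0.479
  phi_hat_2 = [gamma(0) gamma(2) - gamma(1)^2] / det = [(3.8224)(0.7136) - (1.769)^2] / 11.48138076 = -0.40169636 / 11.48138076 = -0.035
So phi_hat = [0.4790, -0.0350].
Therefore phi_hat_2 = -0.0350.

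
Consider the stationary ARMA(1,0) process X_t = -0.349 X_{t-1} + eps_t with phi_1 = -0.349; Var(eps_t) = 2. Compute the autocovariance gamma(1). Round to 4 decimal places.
\gamma(1) = -0.7948

Multiply the model equation by X_{t-k} and take expectations. With theta_0 = psi_0 = 1 and psi_j the MA(infinity) weights, this gives
  gamma(k) - sum_i phi_i gamma(k-i) = c_k,
  c_k = sigma^2 * sum_{j=k..q} theta_j psi_{j-k}   (c_k = 0 for k > q),
using gamma(-m) = gamma(m).
Pure AR (q = 0): c_0 = sigma^2 = 2, c_k = 0 for k >= 1.
Equations for k = 0 and k = 1 (AR order 1):
  gamma(0) = phi_1 gamma(1) + c_0
  gamma(1) = phi_1 gamma(0) + c_1
Substituting the second into the first: gamma(0) (1 - phi_1^2) = c_0 + phi_1 c_1, so
  gamma(0) = c_0 / (1 - phi_1^2) = 2 / (1 - (-0.349)^2) = 2 / 0.878199 = 2.277388.
  gamma(1) = phi_1 gamma(0) = (-0.349)(2.277388) = -0.794808.
Therefore gamma(1) = -0.7948 (to 4 decimal places).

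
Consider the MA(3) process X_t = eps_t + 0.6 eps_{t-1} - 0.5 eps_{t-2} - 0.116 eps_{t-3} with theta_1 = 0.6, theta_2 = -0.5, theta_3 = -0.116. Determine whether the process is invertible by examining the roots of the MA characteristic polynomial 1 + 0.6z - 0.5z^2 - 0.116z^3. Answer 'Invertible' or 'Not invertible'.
\text{Invertible}

The MA(q) characteristic polynomial is P(z) = 1 + 0.6z - 0.5z^2 - 0.116z^3.
Invertibility requires all roots to lie outside the unit circle, i.e. |z| > 1 for every root.
Degree 3: look for a simple real root z0 first, then factor out (1 - z/z0) and solve the remaining quadratic.
Testing z0 = -5: P(-5) = 1 + (0.6)(-5) + (-0.5)(-5)^2 + (-0.116)(-5)^3
  = 1 + (-3) + (-12.5) + (14.5) = 0.  So z_0 = -5 is a root, |z_0| = 5.
Divide out the factor (1 + 0.2 z) = (1 - z/z0) (since 1/z0 = -0.2):
  P(z) = (1 + 0.2 z)(1 + (0.4) z + (-0.58) z^2)
  [check: z-coef 0.4 - (-0.2) = 0.6; z^2-coef -0.58 - (-0.2)(0.4) = -0.5; z^3-coef -(-0.2)(-0.58) = -0.116.]
Remaining roots from the quadratic factor 1 + (0.4) z + (-0.58) z^2:
  Set 1 + (0.4) z + (-0.58) z^2 = 0, i.e. a z^2 + b z + c = 0 with a = -0.58, b = 0.4, c = 1.
  Discriminant D = b^2 - 4ac = (0.4)^2 - 4*(-0.58)*1 = 0.16 - (-2.32) = 2.48.
  D >= 0, so the roots are real: z = (-b +/- sqrt(D)) / (2a) = (-0.4 +/- 1.574802) / (-1.16).
    z_1 = (-0.4 + 1.574802) / (-1.16) = -1.0128,   |z_1| = 1.0128.
    z_2 = (-0.4 - 1.574802) / (-1.16) = 1.7024,   |z_2| = 1.7024.
Moduli of all roots: 5.0000, 1.0128, 1.7024.
All moduli strictly greater than 1? Yes.
Verdict: Invertible.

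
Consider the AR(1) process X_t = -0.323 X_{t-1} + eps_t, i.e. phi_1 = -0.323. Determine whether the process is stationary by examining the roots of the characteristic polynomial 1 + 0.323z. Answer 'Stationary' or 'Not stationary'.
\text{Stationary}

The AR(p) characteristic polynomial is P(z) = 1 + 0.323z.
Stationarity requires all roots to lie outside the unit circle, i.e. |z| > 1 for every root.
This is linear in z: 1 + (0.323) z = 0  =>  z = -1/(0.323) = -3.095975,  |z| = 3.095975.
Moduli of all roots: 3.0960.
All moduli strictly greater than 1? Yes.
Verdict: Stationary.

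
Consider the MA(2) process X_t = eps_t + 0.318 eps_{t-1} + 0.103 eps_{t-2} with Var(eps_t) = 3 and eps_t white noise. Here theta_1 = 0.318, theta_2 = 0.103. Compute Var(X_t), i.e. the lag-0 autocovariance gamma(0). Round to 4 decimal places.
\gamma(0) = 3.3352

For an MA(q) process X_t = eps_t + sum_i theta_i eps_{t-i} with
Var(eps_t) = sigma^2, the variance is
  gamma(0) = sigma^2 * (1 + sum_i theta_i^2).
  sum_i theta_i^2 = (0.318)^2 + (0.103)^2 = 0.101124 + 0.010609 = 0.111733.
  gamma(0) = 3 * (1 + 0.111733) = 3 * 1.111733 = 3.335199, which rounds to 3.3352.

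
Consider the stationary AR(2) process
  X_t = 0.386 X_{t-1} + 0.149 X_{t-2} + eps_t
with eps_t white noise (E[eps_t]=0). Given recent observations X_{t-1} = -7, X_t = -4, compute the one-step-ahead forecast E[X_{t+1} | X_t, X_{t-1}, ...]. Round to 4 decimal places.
E[X_{t+1} \mid \mathcal F_t] = -2.5870

For an AR(p) model X_t = c + sum_i phi_i X_{t-i} + eps_t, the
one-step-ahead conditional mean is
  E[X_{t+1} | X_t, ...] = c + sum_i phi_i X_{t+1-i}.
Substitute known values:
  E[X_{t+1} | ...] = (0.386) * (-4) + (0.149) * (-7)
                   = -2.5870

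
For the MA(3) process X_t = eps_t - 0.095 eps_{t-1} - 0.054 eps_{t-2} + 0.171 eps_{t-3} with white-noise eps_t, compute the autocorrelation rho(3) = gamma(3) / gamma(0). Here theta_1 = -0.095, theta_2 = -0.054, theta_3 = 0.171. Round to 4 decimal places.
\rho(3) = 0.1642

For an MA(q) process with theta_0 = 1, the autocovariance is
  gamma(k) = sigma^2 * sum_{i=0..q-k} theta_i * theta_{i+k},
and rho(k) = gamma(k) / gamma(0). Sigma^2 cancels.
  numerator   = (1)*(0.171) = 0.171.
  denominator = (1)^2 + (-0.095)^2 + (-0.054)^2 + (0.171)^2 = 1.041182.
  rho(3) = 0.171 / 1.041182 = 0.1642.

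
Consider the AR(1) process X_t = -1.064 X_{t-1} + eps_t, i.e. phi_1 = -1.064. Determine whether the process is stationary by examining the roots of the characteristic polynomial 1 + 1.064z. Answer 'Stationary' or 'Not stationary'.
\text{Not stationary}

The AR(p) characteristic polynomial is P(z) = 1 + 1.064z.
Stationarity requires all roots to lie outside the unit circle, i.e. |z| > 1 for every root.
This is linear in z: 1 + (1.064) z = 0  =>  z = -1/(1.064) = -0.93985,  |z| = 0.93985.
Moduli of all roots: 0.9398.
All moduli strictly greater than 1? No.
Verdict: Not stationary.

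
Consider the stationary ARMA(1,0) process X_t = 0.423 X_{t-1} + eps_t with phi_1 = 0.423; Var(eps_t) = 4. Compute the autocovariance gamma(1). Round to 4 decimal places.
\gamma(1) = 2.0607

Multiply the model equation by X_{t-k} and take expectations. With theta_0 = psi_0 = 1 and psi_j the MA(infinity) weights, this gives
  gamma(k) - sum_i phi_i gamma(k-i) = c_k,
  c_k = sigma^2 * sum_{j=k..q} theta_j psi_{j-k}   (c_k = 0 for k > q),
using gamma(-m) = gamma(m).
Pure AR (q = 0): c_0 = sigma^2 = 4, c_k = 0 for k >= 1.
Equations for k = 0 and k = 1 (AR order 1):
  gamma(0) = phi_1 gamma(1) + c_0
  gamma(1) = phi_1 gamma(0) + c_1
Substituting the second into the first: gamma(0) (1 - phi_1^2) = c_0 + phi_1 c_1, so
  gamma(0) = c_0 / (1 - phi_1^2) = 4 / (1 - (0.423)^2) = 4 / 0.821071 = 4.871686.
  gamma(1) = phi_1 gamma(0) = (0.423)(4.871686) = 2.060723.
Therefore gamma(1) = 2.0607 (to 4 decimal places).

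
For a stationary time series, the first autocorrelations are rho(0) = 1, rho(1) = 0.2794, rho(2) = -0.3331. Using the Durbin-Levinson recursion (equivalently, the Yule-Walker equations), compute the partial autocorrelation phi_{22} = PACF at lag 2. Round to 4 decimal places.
\phi_{22} = -0.4460

The PACF at lag k is phi_{kk}, the last component of the solution
to the Yule-Walker system G_k phi = r_k where
  (G_k)_{ij} = rho(|i - j|), (r_k)_i = rho(i), i,j = 1..k.
Equivalently, Durbin-Levinson gives phi_{kk} iteratively:
  phi_{11} = rho(1)
  phi_{kk} = [rho(k) - sum_{j=1..k-1} phi_{k-1,j} rho(k-j)]
            / [1 - sum_{j=1..k-1} phi_{k-1,j} rho(j)],
  phi_{k,j} = phi_{k-1,j} - phi_{kk} phi_{k-1,k-j},  j = 1..k-1.
Step k = 1:
  phi_11 = rho(1) = 0.2794.
Step k = 2:
  phi_22 = [rho(2) - phi_11 rho(1)] / [1 - phi_11 rho(1)] = [-0.3331 - (0.2794)(0.2794)] / [1 - (0.2794)(0.2794)]
         = -0.41116436 / 0.92193564 = -0.446.
Therefore phi_{22} = -0.4460.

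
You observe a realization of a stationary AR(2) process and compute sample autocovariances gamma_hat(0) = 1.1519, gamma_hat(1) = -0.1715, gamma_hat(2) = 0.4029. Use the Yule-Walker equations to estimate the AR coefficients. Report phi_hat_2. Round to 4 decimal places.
\hat\phi_{2} = 0.3350

The Yule-Walker equations for an AR(p) process read, in matrix form,
  Gamma_p phi = r_p,   with   (Gamma_p)_{ij} = gamma(|i - j|),
                       (r_p)_i = gamma(i),   i,j = 1..p.
Substitute the sample gammas (Toeplitz matrix and right-hand side of size 2):
  Gamma_p = [[1.1519, -0.1715], [-0.1715, 1.1519]]
  r_p     = [-0.1715, 0.4029]
Written out:
  1.1519 phi_1 - 0.1715 phi_2 = -0.1715
  -0.1715 phi_1 + 1.1519 phi_2 = 0.4029
Solve by Cramer's rule:
  det = gamma(0)^2 - gamma(1)^2 = (1.1519)^2 - (-0.1715)^2 = 1.32687361 - 0.02941225 = 1.29746136
  phi_hat_1 = [gamma(1) gamma(0) - gamma(1) gamma(2)] / det = [(-0.1715)(1.1519) - (-0.1715)(0.4029)] / 1.29746136 = -0.1284535 / 1.29746136 = -0.099
  phi_hat_2 = [gamma(0) gamma(2) - gamma(1)^2] / det = [(1.1519)(0.4029) - (-0.1715)^2] / 1.29746136 = 0.43468826 / 1.29746136 = 0.335
So phi_hat = [-0.0990, 0.3350].
Therefore phi_hat_2 = 0.3350.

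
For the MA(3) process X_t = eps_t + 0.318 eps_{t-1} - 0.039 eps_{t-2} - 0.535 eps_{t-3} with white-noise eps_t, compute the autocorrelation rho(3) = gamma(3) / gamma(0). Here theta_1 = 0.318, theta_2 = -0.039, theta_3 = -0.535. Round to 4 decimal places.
\rho(3) = -0.3852

For an MA(q) process with theta_0 = 1, the autocovariance is
  gamma(k) = sigma^2 * sum_{i=0..q-k} theta_i * theta_{i+k},
and rho(k) = gamma(k) / gamma(0). Sigma^2 cancels.
  numerator   = (1)*(-0.535) = -0.535.
  denominator = (1)^2 + (0.318)^2 + (-0.039)^2 + (-0.535)^2 = 1.38887.
  rho(3) = -0.535 / 1.38887 = -0.3852.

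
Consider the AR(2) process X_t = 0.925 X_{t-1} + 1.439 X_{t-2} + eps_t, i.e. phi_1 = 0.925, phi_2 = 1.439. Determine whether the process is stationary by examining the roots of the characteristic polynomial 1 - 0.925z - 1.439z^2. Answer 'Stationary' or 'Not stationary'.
\text{Not stationary}

The AR(p) characteristic polynomial is P(z) = 1 - 0.925z - 1.439z^2.
Stationarity requires all roots to lie outside the unit circle, i.e. |z| > 1 for every root.
Set 1 + (-0.925) z + (-1.439) z^2 = 0, i.e. a z^2 + b z + c = 0 with a = -1.439, b = -0.925, c = 1.
Discriminant D = b^2 - 4ac = (-0.925)^2 - 4*(-1.439)*1 = 0.855625 - (-5.756) = 6.611625.
D >= 0, so the roots are real: z = (-b +/- sqrt(D)) / (2a) = (0.925 +/- 2.571308) / (-2.878).
  z_1 = (0.925 + 2.571308) / (-2.878) = -1.2148,   |z_1| = 1.2148.
  z_2 = (0.925 - 2.571308) / (-2.878) = 0.572,   |z_2| = 0.572.
Moduli of all roots: 1.2148, 0.5720.
All moduli strictly greater than 1? No.
Verdict: Not stationary.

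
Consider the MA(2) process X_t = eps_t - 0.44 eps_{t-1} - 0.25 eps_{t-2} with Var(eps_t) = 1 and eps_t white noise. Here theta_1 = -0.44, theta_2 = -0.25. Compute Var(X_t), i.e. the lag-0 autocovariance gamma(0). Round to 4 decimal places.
\gamma(0) = 1.2561

For an MA(q) process X_t = eps_t + sum_i theta_i eps_{t-i} with
Var(eps_t) = sigma^2, the variance is
  gamma(0) = sigma^2 * (1 + sum_i theta_i^2).
  sum_i theta_i^2 = (-0.44)^2 + (-0.25)^2 = 0.1936 + 0.0625 = 0.2561.
  gamma(0) = 1 * (1 + 0.2561) = 1 * 1.2561 = 1.2561.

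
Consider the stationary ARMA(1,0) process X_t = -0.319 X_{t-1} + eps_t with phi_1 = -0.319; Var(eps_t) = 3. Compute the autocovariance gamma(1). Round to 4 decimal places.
\gamma(1) = -1.0654

Multiply the model equation by X_{t-k} and take expectations. With theta_0 = psi_0 = 1 and psi_j the MA(infinity) weights, this gives
  gamma(k) - sum_i phi_i gamma(k-i) = c_k,
  c_k = sigma^2 * sum_{j=k..q} theta_j psi_{j-k}   (c_k = 0 for k > q),
using gamma(-m) = gamma(m).
Pure AR (q = 0): c_0 = sigma^2 = 3, c_k = 0 for k >= 1.
Equations for k = 0 and k = 1 (AR order 1):
  gamma(0) = phi_1 gamma(1) + c_0
  gamma(1) = phi_1 gamma(0) + c_1
Substituting the second into the first: gamma(0) (1 - phi_1^2) = c_0 + phi_1 c_1, so
  gamma(0) = c_0 / (1 - phi_1^2) = 3 / (1 - (-0.319)^2) = 3 / 0.898239 = 3.339868.
  gamma(1) = phi_1 gamma(0) = (-0.319)(3.339868) = -1.065418.
Therefore gamma(1) = -1.0654 (to 4 decimal places).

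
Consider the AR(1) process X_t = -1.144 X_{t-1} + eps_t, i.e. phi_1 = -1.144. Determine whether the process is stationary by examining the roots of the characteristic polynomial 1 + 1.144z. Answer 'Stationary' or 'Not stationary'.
\text{Not stationary}

The AR(p) characteristic polynomial is P(z) = 1 + 1.144z.
Stationarity requires all roots to lie outside the unit circle, i.e. |z| > 1 for every root.
This is linear in z: 1 + (1.144) z = 0  =>  z = -1/(1.144) = -0.874126,  |z| = 0.874126.
Moduli of all roots: 0.8741.
All moduli strictly greater than 1? No.
Verdict: Not stationary.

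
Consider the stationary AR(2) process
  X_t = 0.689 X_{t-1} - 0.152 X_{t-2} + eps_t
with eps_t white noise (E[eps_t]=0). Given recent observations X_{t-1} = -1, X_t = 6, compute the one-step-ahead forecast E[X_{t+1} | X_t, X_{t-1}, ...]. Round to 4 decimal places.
E[X_{t+1} \mid \mathcal F_t] = 4.2860

For an AR(p) model X_t = c + sum_i phi_i X_{t-i} + eps_t, the
one-step-ahead conditional mean is
  E[X_{t+1} | X_t, ...] = c + sum_i phi_i X_{t+1-i}.
Substitute known values:
  E[X_{t+1} | ...] = (0.689) * (6) + (-0.152) * (-1)
                   = 4.2860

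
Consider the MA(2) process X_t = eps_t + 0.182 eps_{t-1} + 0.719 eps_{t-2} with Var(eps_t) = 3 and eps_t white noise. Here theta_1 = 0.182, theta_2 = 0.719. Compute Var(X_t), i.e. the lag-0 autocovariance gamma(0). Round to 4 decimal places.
\gamma(0) = 4.6503

For an MA(q) process X_t = eps_t + sum_i theta_i eps_{t-i} with
Var(eps_t) = sigma^2, the variance is
  gamma(0) = sigma^2 * (1 + sum_i theta_i^2).
  sum_i theta_i^2 = (0.182)^2 + (0.719)^2 = 0.033124 + 0.516961 = 0.550085.
  gamma(0) = 3 * (1 + 0.550085) = 3 * 1.550085 = 4.650255, which rounds to 4.6503.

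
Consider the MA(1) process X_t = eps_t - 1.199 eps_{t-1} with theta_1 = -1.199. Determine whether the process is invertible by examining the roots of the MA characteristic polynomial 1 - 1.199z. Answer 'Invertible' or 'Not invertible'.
\text{Not invertible}

The MA(q) characteristic polynomial is P(z) = 1 - 1.199z.
Invertibility requires all roots to lie outside the unit circle, i.e. |z| > 1 for every root.
This is linear in z: 1 + (-1.199) z = 0  =>  z = -1/(-1.199) = 0.834028,  |z| = 0.834028.
Moduli of all roots: 0.8340.
All moduli strictly greater than 1? No.
Verdict: Not invertible.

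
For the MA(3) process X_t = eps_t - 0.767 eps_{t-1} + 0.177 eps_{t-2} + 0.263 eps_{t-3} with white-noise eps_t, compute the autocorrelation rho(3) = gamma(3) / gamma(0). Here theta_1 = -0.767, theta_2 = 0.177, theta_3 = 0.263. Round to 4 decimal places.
\rho(3) = 0.1557

For an MA(q) process with theta_0 = 1, the autocovariance is
  gamma(k) = sigma^2 * sum_{i=0..q-k} theta_i * theta_{i+k},
and rho(k) = gamma(k) / gamma(0). Sigma^2 cancels.
  numerator   = (1)*(0.263) = 0.263.
  denominator = (1)^2 + (-0.767)^2 + (0.177)^2 + (0.263)^2 = 1.688787.
  rho(3) = 0.263 / 1.688787 = 0.1557.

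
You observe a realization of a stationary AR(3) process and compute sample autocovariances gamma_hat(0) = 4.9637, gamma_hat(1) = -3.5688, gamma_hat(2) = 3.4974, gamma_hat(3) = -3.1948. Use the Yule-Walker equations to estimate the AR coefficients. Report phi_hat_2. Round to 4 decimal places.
\hat\phi_{2} = 0.3300

The Yule-Walker equations for an AR(p) process read, in matrix form,
  Gamma_p phi = r_p,   with   (Gamma_p)_{ij} = gamma(|i - j|),
                       (r_p)_i = gamma(i),   i,j = 1..p.
Substitute the sample gammas (Toeplitz matrix and right-hand side of size 3):
  Gamma_p = [[4.9637, -3.5688, 3.4974], [-3.5688, 4.9637, -3.5688], [3.4974, -3.5688, 4.9637]]
  r_p     = [-3.5688, 3.4974, -3.1948]
Written out (R1..R3):
  (R1) 4.9637 phi_1 - 3.5688 phi_2 + 3.4974 phi_3 = -3.5688
  (R2) -3.5688 phi_1 + 4.9637 phi_2 - 3.5688 phi_3 = 3.4974
  (R3) 3.4974 phi_1 - 3.5688 phi_2 + 4.9637 phi_3 = -3.1948
Gaussian elimination:
  R2 <- R2 - (-3.5688/4.9637) R1 = R2 - (-0.71898) R1:  2.397805 phi_2 - 1.05424 phi_3 = 0.931505
  R3 <- R3 - (3.4974/4.9637) R1 = R3 - (0.704595) R1:  -1.05424 phi_2 + 2.499448 phi_3 = -0.68024
  R3 <- R3 - (-1.05424/2.397805) R2 = R3 - (-0.439669) R2:  2.035932 phi_3 = -0.270686
Back-substitution:
  phi_hat_3 = -0.270686 / 2.035932 = -0.132955
  phi_hat_2 = (0.931505 - (-1.05424)(-0.132955)) / 2.397805 = 0.330026
  phi_hat_1 = (-3.5688 - (-3.5688)(0.330026) - (3.4974)(-0.132955)) / 4.9637 = -0.388018
So phi_hat = [-0.3880, 0.3300, -0.1330].
Therefore phi_hat_2 = 0.3300.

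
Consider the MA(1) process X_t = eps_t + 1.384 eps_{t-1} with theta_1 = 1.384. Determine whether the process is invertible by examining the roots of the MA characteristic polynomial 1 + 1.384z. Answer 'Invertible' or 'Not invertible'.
\text{Not invertible}

The MA(q) characteristic polynomial is P(z) = 1 + 1.384z.
Invertibility requires all roots to lie outside the unit circle, i.e. |z| > 1 for every root.
This is linear in z: 1 + (1.384) z = 0  =>  z = -1/(1.384) = -0.722543,  |z| = 0.722543.
Moduli of all roots: 0.7225.
All moduli strictly greater than 1? No.
Verdict: Not invertible.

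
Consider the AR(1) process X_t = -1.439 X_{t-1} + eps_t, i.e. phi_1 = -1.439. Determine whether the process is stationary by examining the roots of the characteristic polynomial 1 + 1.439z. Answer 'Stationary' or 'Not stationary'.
\text{Not stationary}

The AR(p) characteristic polynomial is P(z) = 1 + 1.439z.
Stationarity requires all roots to lie outside the unit circle, i.e. |z| > 1 for every root.
This is linear in z: 1 + (1.439) z = 0  =>  z = -1/(1.439) = -0.694927,  |z| = 0.694927.
Moduli of all roots: 0.6949.
All moduli strictly greater than 1? No.
Verdict: Not stationary.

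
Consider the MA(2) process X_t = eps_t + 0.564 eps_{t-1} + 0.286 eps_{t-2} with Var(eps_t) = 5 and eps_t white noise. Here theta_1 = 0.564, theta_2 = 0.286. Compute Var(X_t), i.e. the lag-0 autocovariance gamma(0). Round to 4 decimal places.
\gamma(0) = 6.9995

For an MA(q) process X_t = eps_t + sum_i theta_i eps_{t-i} with
Var(eps_t) = sigma^2, the variance is
  gamma(0) = sigma^2 * (1 + sum_i theta_i^2).
  sum_i theta_i^2 = (0.564)^2 + (0.286)^2 = 0.318096 + 0.081796 = 0.399892.
  gamma(0) = 5 * (1 + 0.399892) = 5 * 1.399892 = 6.99946, which rounds to 6.9995.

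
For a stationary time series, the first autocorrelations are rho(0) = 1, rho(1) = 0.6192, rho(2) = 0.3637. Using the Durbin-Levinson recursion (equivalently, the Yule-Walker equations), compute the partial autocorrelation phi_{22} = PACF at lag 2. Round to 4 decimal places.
\phi_{22} = -0.0320

The PACF at lag k is phi_{kk}, the last component of the solution
to the Yule-Walker system G_k phi = r_k where
  (G_k)_{ij} = rho(|i - j|), (r_k)_i = rho(i), i,j = 1..k.
Equivalently, Durbin-Levinson gives phi_{kk} iteratively:
  phi_{11} = rho(1)
  phi_{kk} = [rho(k) - sum_{j=1..k-1} phi_{k-1,j} rho(k-j)]
            / [1 - sum_{j=1..k-1} phi_{k-1,j} rho(j)],
  phi_{k,j} = phi_{k-1,j} - phi_{kk} phi_{k-1,k-j},  j = 1..k-1.
Step k = 1:
  phi_11 = rho(1) = 0.6192.
Step k = 2:
  phi_22 = [rho(2) - phi_11 rho(1)] / [1 - phi_11 rho(1)] = [0.3637 - (0.6192)(0.6192)] / [1 - (0.6192)(0.6192)]
         = -0.01970864 / 0.61659136 = -0.032.
Therefore phi_{22} = -0.0320.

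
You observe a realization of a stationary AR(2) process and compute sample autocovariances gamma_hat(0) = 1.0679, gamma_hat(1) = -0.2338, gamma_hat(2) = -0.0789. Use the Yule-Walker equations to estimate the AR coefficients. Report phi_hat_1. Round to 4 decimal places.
\hat\phi_{1} = -0.2469

The Yule-Walker equations for an AR(p) process read, in matrix form,
  Gamma_p phi = r_p,   with   (Gamma_p)_{ij} = gamma(|i - j|),
                       (r_p)_i = gamma(i),   i,j = 1..p.
Substitute the sample gammas (Toeplitz matrix and right-hand side of size 2):
  Gamma_p = [[1.0679, -0.2338], [-0.2338, 1.0679]]
  r_p     = [-0.2338, -0.0789]
Written out:
  1.0679 phi_1 - 0.2338 phi_2 = -0.2338
  -0.2338 phi_1 + 1.0679 phi_2 = -0.0789
Solve by Cramer's rule:
  det = gamma(0)^2 - gamma(1)^2 = (1.0679)^2 - (-0.2338)^2 = 1.14041041 - 0.05466244 = 1.08574797
  phi_hat_1 = [gamma(1) gamma(0) - gamma(1) gamma(2)] / det = [(-0.2338)(1.0679) - (-0.2338)(-0.0789)] / 1.08574797 = -0.26812184 / 1.08574797 = -0.2469
  phi_hat_2 = [gamma(0) gamma(2) - gamma(1)^2] / det = [(1.0679)(-0.0789) - (-0.2338)^2] / 1.08574797 = -0.13891975 / 1.08574797 = -0.1279
So phi_hat = [-0.2469, -0.1279].
Therefore phi_hat_1 = -0.2469.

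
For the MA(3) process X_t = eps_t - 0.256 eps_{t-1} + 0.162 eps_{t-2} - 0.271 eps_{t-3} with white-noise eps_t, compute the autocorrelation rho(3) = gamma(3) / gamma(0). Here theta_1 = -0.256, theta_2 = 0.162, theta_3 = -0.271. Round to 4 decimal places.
\rho(3) = -0.2326

For an MA(q) process with theta_0 = 1, the autocovariance is
  gamma(k) = sigma^2 * sum_{i=0..q-k} theta_i * theta_{i+k},
and rho(k) = gamma(k) / gamma(0). Sigma^2 cancels.
  numerator   = (1)*(-0.271) = -0.271.
  denominator = (1)^2 + (-0.256)^2 + (0.162)^2 + (-0.271)^2 = 1.165221.
  rho(3) = -0.271 / 1.165221 = -0.2326.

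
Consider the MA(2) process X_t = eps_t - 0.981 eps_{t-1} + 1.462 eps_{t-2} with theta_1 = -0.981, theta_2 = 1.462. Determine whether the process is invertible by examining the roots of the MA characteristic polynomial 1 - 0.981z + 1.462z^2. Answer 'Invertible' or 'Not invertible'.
\text{Not invertible}

The MA(q) characteristic polynomial is P(z) = 1 - 0.981z + 1.462z^2.
Invertibility requires all roots to lie outside the unit circle, i.e. |z| > 1 for every root.
Set 1 + (-0.981) z + (1.462) z^2 = 0, i.e. a z^2 + b z + c = 0 with a = 1.462, b = -0.981, c = 1.
Discriminant D = b^2 - 4ac = (-0.981)^2 - 4*(1.462)*1 = 0.962361 - (5.848) = -4.885639.
D < 0, so the roots are the complex-conjugate pair z = (-b +/- i sqrt(-D)) / (2a) = 0.3355 +/- 0.7559i.
For a conjugate pair |z|^2 = z * conj(z) = (product of roots) = c/a = 1/(1.462) = 0.683995, so |z| = sqrt(0.683995) = 0.827 for both roots.
Moduli of all roots: 0.8270, 0.8270.
All moduli strictly greater than 1? No.
Verdict: Not invertible.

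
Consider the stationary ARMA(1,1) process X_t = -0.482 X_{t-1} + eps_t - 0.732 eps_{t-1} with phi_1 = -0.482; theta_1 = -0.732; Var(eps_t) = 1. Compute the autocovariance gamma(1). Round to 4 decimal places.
\gamma(1) = -2.1394

Multiply the model equation by X_{t-k} and take expectations. With theta_0 = psi_0 = 1 and psi_j the MA(infinity) weights, this gives
  gamma(k) - sum_i phi_i gamma(k-i) = c_k,
  c_k = sigma^2 * sum_{j=k..q} theta_j psi_{j-k}   (c_k = 0 for k > q),
using gamma(-m) = gamma(m).
psi-weights needed (psi_j = theta_j + sum_i phi_i psi_{j-i}):
  psi_1 = theta_1 + phi_1 = -0.732 + (-0.482) = -1.214
Right-hand sides:
  c_0 = sigma^2 (1 + theta_1 psi_1) = 1 * (1 + (-0.732)(-1.214)) = 1 * 1.888648 = 1.888648
  c_1 = sigma^2 theta_1 = 1 * (-0.732) = -0.732
  c_2 = 0
Equations for k = 0 and k = 1 (AR order 1):
  gamma(0) = phi_1 gamma(1) + c_0
  gamma(1) = phi_1 gamma(0) + c_1
Substituting the second into the first: gamma(0) (1 - phi_1^2) = c_0 + phi_1 c_1, so
  gamma(0) = (c_0 + phi_1 c_1) / (1 - phi_1^2) = (1.888648 + (-0.482)(-0.732)) / (1 - (-0.482)^2) = 2.241472 / 0.767676 = 2.919815.
  gamma(1) = phi_1 gamma(0) + c_1 = (-0.482)(2.919815) + (-0.732) = -2.139351.
Therefore gamma(1) = -2.1394 (to 4 decimal places).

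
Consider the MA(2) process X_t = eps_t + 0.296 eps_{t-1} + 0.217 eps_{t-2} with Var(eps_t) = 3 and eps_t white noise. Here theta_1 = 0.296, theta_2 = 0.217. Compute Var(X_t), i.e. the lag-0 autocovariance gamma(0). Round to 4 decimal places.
\gamma(0) = 3.4041

For an MA(q) process X_t = eps_t + sum_i theta_i eps_{t-i} with
Var(eps_t) = sigma^2, the variance is
  gamma(0) = sigma^2 * (1 + sum_i theta_i^2).
  sum_i theta_i^2 = (0.296)^2 + (0.217)^2 = 0.087616 + 0.047089 = 0.134705.
  gamma(0) = 3 * (1 + 0.134705) = 3 * 1.134705 = 3.404115, which rounds to 3.4041.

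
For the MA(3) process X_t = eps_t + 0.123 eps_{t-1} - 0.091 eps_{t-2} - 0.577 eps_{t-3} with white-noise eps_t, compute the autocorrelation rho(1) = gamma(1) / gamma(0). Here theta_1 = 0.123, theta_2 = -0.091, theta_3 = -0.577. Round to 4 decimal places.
\rho(1) = 0.1211

For an MA(q) process with theta_0 = 1, the autocovariance is
  gamma(k) = sigma^2 * sum_{i=0..q-k} theta_i * theta_{i+k},
and rho(k) = gamma(k) / gamma(0). Sigma^2 cancels.
  numerator   = (1)*(0.123) + (0.123)*(-0.091) + (-0.091)*(-0.577) = 0.164314.
  denominator = (1)^2 + (0.123)^2 + (-0.091)^2 + (-0.577)^2 = 1.356339.
  rho(1) = 0.164314 / 1.356339 = 0.1211.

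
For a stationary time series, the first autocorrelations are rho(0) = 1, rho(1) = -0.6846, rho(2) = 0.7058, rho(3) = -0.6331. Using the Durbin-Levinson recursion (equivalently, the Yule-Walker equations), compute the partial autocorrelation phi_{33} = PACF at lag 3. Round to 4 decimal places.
\phi_{33} = -0.1411

The PACF at lag k is phi_{kk}, the last component of the solution
to the Yule-Walker system G_k phi = r_k where
  (G_k)_{ij} = rho(|i - j|), (r_k)_i = rho(i), i,j = 1..k.
Equivalently, Durbin-Levinson gives phi_{kk} iteratively:
  phi_{11} = rho(1)
  phi_{kk} = [rho(k) - sum_{j=1..k-1} phi_{k-1,j} rho(k-j)]
            / [1 - sum_{j=1..k-1} phi_{k-1,j} rho(j)],
  phi_{k,j} = phi_{k-1,j} - phi_{kk} phi_{k-1,k-j},  j = 1..k-1.
Step k = 1:
  phi_11 = rho(1) = -0.6846.
Step k = 2:
  phi_22 = [rho(2) - phi_11 rho(1)] / [1 - phi_11 rho(1)] = [0.7058 - (-0.6846)(-0.6846)] / [1 - (-0.6846)(-0.6846)]
         = 0.23712284 / 0.53132284 = 0.446288.
  Update: phi_21 = phi_11 - phi_22 phi_11 = -0.6846 - (0.446288)(-0.6846) = -0.379071.
Step k = 3:
  phi_33 = [rho(3) - phi_21 rho(2) - phi_22 rho(1)] / [1 - phi_21 rho(1) - phi_22 rho(2)]
    numerator   = -0.6331 - (-0.379071)(0.7058) - (0.446288)(-0.6846) = -0.06002282
    denominator = 1 - (-0.379071)(-0.6846) - (0.446288)(0.7058) = 0.42549784
  phi_33 = -0.06002282 / 0.42549784 = -0.1411.
Therefore phi_{33} = -0.1411.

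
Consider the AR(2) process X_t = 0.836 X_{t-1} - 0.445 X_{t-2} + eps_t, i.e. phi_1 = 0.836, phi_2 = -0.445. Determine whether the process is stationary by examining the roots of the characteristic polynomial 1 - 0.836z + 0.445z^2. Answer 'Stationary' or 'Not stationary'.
\text{Stationary}

The AR(p) characteristic polynomial is P(z) = 1 - 0.836z + 0.445z^2.
Stationarity requires all roots to lie outside the unit circle, i.e. |z| > 1 for every root.
Set 1 + (-0.836) z + (0.445) z^2 = 0, i.e. a z^2 + b z + c = 0 with a = 0.445, b = -0.836, c = 1.
Discriminant D = b^2 - 4ac = (-0.836)^2 - 4*(0.445)*1 = 0.698896 - (1.78) = -1.081104.
D < 0, so the roots are the complex-conjugate pair z = (-b +/- i sqrt(-D)) / (2a) = 0.9393 +/- 1.1683i.
For a conjugate pair |z|^2 = z * conj(z) = (product of roots) = c/a = 1/(0.445) = 2.247191, so |z| = sqrt(2.247191) = 1.4991 for both roots.
Moduli of all roots: 1.4991, 1.4991.
All moduli strictly greater than 1? Yes.
Verdict: Stationary.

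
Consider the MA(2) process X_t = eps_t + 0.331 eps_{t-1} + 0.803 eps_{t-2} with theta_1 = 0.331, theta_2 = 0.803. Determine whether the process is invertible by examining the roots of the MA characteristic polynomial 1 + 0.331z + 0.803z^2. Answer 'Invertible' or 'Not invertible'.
\text{Invertible}

The MA(q) characteristic polynomial is P(z) = 1 + 0.331z + 0.803z^2.
Invertibility requires all roots to lie outside the unit circle, i.e. |z| > 1 for every root.
Set 1 + (0.331) z + (0.803) z^2 = 0, i.e. a z^2 + b z + c = 0 with a = 0.803, b = 0.331, c = 1.
Discriminant D = b^2 - 4ac = (0.331)^2 - 4*(0.803)*1 = 0.109561 - (3.212) = -3.102439.
D < 0, so the roots are the complex-conjugate pair z = (-b +/- i sqrt(-D)) / (2a) = -0.2061 +/- 1.0967i.
For a conjugate pair |z|^2 = z * conj(z) = (product of roots) = c/a = 1/(0.803) = 1.24533, so |z| = sqrt(1.24533) = 1.1159 for both roots.
Moduli of all roots: 1.1159, 1.1159.
All moduli strictly greater than 1? Yes.
Verdict: Invertible.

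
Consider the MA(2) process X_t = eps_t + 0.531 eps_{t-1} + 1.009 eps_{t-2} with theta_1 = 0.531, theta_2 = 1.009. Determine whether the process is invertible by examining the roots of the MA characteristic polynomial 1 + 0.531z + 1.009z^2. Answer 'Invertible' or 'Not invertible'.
\text{Not invertible}

The MA(q) characteristic polynomial is P(z) = 1 + 0.531z + 1.009z^2.
Invertibility requires all roots to lie outside the unit circle, i.e. |z| > 1 for every root.
Set 1 + (0.531) z + (1.009) z^2 = 0, i.e. a z^2 + b z + c = 0 with a = 1.009, b = 0.531, c = 1.
Discriminant D = b^2 - 4ac = (0.531)^2 - 4*(1.009)*1 = 0.281961 - (4.036) = -3.754039.
D < 0, so the roots are the complex-conjugate pair z = (-b +/- i sqrt(-D)) / (2a) = -0.2631 +/- 0.9601i.
For a conjugate pair |z|^2 = z * conj(z) = (product of roots) = c/a = 1/(1.009) = 0.99108, so |z| = sqrt(0.99108) = 0.9955 for both roots.
Moduli of all roots: 0.9955, 0.9955.
All moduli strictly greater than 1? No.
Verdict: Not invertible.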